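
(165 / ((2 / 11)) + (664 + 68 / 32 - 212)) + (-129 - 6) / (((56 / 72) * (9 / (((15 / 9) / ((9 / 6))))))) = 75051 / 56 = 1340.20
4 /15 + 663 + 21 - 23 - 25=9544 /15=636.27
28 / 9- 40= -332 / 9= -36.89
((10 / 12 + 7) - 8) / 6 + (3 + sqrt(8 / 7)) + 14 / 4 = 2 * sqrt(14) / 7 + 233 / 36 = 7.54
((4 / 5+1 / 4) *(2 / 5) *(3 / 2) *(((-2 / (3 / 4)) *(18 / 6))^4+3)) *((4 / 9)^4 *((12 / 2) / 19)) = 3672704 / 115425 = 31.82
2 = 2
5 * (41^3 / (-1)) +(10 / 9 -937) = -3109868 / 9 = -345540.89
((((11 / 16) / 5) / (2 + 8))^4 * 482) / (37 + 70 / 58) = 102325949 / 226918400000000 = 0.00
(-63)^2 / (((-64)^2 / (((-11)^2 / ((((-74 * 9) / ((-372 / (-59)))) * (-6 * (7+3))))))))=1654191 / 89415680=0.02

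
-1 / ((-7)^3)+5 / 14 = 247 / 686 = 0.36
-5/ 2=-2.50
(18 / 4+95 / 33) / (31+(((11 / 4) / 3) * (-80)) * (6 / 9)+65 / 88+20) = 2.59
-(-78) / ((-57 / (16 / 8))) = -52 / 19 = -2.74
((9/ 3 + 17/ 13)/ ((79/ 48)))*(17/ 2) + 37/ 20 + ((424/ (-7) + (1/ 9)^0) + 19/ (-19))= -5244247/ 143780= -36.47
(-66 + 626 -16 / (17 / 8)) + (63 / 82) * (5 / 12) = 3082361 / 5576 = 552.79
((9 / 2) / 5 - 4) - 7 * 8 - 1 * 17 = -761 / 10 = -76.10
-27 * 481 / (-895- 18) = 12987 / 913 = 14.22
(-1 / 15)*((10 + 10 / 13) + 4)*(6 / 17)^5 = -0.01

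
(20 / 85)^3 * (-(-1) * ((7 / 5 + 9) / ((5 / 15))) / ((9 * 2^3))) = 416 / 73695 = 0.01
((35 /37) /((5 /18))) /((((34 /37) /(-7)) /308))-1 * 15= -136083 /17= -8004.88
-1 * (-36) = 36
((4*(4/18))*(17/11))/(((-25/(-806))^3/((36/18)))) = 142420999552/1546875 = 92070.14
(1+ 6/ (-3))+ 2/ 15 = -13/ 15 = -0.87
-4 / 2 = -2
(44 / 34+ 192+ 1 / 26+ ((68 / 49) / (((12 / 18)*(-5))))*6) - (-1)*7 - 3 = 21098641 / 108290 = 194.83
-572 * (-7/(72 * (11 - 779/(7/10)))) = -7007/138834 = -0.05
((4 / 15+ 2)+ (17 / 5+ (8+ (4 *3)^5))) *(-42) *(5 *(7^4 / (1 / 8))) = -1003763788720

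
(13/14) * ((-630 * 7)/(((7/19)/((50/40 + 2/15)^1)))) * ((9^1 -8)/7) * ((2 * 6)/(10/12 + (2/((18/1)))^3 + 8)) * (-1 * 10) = 2690141220/90167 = 29835.10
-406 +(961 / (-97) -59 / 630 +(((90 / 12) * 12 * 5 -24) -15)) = -305603 / 61110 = -5.00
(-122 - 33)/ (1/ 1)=-155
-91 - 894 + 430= -555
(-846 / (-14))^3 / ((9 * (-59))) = -8409663 / 20237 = -415.56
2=2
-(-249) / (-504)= -0.49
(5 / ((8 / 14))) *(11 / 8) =385 / 32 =12.03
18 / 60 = 3 / 10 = 0.30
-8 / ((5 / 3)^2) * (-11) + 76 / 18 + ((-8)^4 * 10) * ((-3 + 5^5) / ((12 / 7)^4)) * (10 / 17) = 299838115934 / 34425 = 8709894.44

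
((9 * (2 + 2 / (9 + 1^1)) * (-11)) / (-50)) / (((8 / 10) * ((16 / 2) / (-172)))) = -46827 / 400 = -117.07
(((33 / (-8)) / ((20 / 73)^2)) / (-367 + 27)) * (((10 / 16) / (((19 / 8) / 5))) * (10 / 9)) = 58619 / 248064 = 0.24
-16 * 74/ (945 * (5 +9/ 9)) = -592/ 2835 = -0.21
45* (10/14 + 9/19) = 7110/133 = 53.46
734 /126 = 367 /63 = 5.83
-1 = -1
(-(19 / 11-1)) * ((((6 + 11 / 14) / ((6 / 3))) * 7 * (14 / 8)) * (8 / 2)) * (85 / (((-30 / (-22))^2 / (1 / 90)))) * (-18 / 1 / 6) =24871 / 135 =184.23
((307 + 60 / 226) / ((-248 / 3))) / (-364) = 104163 / 10200736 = 0.01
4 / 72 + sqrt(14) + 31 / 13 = 571 / 234 + sqrt(14) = 6.18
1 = 1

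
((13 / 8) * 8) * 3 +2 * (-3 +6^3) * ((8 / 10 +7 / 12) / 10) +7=10493 / 100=104.93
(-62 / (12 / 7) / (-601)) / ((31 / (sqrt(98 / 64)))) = 49 * sqrt(2) / 28848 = 0.00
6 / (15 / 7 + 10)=42 / 85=0.49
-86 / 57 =-1.51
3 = 3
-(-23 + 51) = -28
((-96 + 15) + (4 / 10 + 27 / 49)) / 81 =-0.99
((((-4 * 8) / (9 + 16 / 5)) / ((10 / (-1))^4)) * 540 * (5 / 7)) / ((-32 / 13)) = 351 / 8540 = 0.04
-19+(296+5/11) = 3052/11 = 277.45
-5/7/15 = -0.05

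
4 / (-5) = -4 / 5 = -0.80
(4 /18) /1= 2 /9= 0.22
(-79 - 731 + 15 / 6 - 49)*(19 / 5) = -32547 / 10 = -3254.70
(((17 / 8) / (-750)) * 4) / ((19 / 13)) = -221 / 28500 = -0.01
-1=-1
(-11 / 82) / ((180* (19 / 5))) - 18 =-1009595 / 56088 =-18.00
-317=-317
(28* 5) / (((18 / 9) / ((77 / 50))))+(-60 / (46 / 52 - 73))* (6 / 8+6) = 14177 / 125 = 113.42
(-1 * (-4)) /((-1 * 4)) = -1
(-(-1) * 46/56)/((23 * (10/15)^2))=9/112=0.08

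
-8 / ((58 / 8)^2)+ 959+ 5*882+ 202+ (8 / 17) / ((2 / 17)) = 5574.85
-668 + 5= -663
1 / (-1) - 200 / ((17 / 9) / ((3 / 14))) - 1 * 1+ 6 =-2224 / 119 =-18.69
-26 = -26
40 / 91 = 0.44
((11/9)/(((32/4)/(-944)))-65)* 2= -3766/9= -418.44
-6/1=-6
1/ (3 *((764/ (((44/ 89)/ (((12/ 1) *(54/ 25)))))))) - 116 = -3833342221/ 33046056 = -116.00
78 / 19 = 4.11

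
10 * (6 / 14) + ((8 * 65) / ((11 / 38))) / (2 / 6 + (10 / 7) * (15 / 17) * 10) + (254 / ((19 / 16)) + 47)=2730207181 / 6757597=404.02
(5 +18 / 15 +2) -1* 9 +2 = 6 / 5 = 1.20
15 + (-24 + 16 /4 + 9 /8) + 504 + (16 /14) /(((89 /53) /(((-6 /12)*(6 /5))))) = 12452939 /24920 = 499.72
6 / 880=3 / 440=0.01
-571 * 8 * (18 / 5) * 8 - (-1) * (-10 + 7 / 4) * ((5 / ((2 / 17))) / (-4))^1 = -21035319 / 160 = -131470.74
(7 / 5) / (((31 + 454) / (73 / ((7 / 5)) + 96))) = 1037 / 2425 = 0.43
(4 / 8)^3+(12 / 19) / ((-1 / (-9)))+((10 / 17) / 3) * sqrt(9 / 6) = 5 * sqrt(6) / 51+883 / 152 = 6.05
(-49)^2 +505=2906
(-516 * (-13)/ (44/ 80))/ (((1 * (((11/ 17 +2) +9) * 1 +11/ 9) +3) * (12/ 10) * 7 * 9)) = 475150/ 46739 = 10.17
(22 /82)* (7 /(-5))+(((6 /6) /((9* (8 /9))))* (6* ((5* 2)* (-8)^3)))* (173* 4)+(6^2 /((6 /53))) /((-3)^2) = -1634205701 /615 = -2657245.04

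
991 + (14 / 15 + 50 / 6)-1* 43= 14359 / 15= 957.27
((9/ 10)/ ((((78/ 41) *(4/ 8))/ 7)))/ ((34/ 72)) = 15498/ 1105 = 14.03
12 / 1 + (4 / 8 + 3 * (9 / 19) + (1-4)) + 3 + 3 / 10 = 1351 / 95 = 14.22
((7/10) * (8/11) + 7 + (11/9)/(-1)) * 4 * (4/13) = 49792/6435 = 7.74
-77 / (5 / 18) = -1386 / 5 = -277.20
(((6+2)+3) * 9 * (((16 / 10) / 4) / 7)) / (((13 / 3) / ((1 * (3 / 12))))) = 297 / 910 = 0.33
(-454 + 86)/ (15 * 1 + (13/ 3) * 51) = -92/ 59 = -1.56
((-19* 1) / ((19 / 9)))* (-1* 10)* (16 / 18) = 80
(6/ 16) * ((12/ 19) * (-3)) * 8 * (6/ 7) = -4.87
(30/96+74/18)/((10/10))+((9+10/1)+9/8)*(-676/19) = -1946945/2736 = -711.60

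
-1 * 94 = -94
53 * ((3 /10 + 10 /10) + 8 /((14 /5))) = 15423 /70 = 220.33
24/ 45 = 8/ 15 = 0.53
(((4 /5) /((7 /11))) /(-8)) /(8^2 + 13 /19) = -209 /86030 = -0.00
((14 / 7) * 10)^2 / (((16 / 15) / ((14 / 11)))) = 5250 / 11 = 477.27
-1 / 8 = -0.12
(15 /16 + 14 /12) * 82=4141 /24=172.54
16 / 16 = 1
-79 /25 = -3.16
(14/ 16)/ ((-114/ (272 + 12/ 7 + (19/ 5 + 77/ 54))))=-527197/ 246240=-2.14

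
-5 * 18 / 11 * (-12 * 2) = 2160 / 11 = 196.36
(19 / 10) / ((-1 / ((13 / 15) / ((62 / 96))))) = -2.55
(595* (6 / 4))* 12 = 10710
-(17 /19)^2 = -289 /361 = -0.80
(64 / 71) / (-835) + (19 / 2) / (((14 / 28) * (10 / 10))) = 1126351 / 59285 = 19.00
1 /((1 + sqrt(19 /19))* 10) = 1 /20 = 0.05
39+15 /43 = 1692 /43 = 39.35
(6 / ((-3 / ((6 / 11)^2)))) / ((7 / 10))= -720 / 847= -0.85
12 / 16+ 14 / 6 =37 / 12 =3.08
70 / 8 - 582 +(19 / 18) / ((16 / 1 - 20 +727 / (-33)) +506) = -108956063 / 190068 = -573.25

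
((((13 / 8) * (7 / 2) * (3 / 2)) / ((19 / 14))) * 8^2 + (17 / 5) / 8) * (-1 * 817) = -329039.22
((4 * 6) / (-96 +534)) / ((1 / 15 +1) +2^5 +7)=60 / 43873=0.00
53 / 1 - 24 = 29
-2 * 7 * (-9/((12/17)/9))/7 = 459/2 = 229.50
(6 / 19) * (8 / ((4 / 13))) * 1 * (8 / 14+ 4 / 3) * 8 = 16640 / 133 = 125.11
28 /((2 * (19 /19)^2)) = 14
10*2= 20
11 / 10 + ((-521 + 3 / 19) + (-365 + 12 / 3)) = -167341 / 190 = -880.74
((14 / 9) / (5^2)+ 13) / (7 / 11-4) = -32329 / 8325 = -3.88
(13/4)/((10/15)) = 39/8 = 4.88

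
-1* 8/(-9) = 8/9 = 0.89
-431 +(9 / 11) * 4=-4705 / 11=-427.73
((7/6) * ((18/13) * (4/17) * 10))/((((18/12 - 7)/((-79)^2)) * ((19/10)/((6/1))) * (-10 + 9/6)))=1258185600/785213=1602.35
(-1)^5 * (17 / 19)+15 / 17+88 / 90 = 14032 / 14535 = 0.97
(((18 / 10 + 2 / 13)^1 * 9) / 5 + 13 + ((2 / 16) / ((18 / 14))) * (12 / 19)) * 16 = 4913816 / 18525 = 265.25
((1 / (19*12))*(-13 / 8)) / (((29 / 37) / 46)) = -11063 / 26448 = -0.42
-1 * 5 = -5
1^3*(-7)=-7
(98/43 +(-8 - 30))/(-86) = 768/1849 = 0.42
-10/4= -5/2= -2.50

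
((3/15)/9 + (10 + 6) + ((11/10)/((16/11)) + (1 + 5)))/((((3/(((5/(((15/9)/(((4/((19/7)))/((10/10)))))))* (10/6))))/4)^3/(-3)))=-36002377600/555579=-64801.55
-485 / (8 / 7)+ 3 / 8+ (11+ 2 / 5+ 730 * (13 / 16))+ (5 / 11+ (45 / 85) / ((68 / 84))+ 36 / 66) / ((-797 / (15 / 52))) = 21621978009 / 119773160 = 180.52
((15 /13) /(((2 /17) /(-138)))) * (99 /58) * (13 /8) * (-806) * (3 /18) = 233995905 /464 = 504301.52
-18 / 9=-2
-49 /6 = -8.17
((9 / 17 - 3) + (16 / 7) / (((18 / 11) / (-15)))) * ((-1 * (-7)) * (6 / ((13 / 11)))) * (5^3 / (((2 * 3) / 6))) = -22995500 / 221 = -104052.04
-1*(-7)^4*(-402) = 965202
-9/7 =-1.29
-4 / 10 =-2 / 5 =-0.40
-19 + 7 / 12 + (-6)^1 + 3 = -257 / 12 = -21.42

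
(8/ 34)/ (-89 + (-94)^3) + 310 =4377646706/ 14121441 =310.00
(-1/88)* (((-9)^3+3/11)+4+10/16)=63721/7744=8.23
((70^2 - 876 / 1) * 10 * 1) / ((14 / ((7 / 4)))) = 5030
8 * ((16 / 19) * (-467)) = -59776 / 19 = -3146.11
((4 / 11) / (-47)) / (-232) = 1 / 29986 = 0.00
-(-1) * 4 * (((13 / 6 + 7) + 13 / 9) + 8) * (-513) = -38190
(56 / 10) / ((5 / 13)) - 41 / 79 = 27731 / 1975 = 14.04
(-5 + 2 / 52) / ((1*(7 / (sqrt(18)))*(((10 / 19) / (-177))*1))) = 1301481*sqrt(2) / 1820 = 1011.30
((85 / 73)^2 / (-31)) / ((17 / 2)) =-850 / 165199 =-0.01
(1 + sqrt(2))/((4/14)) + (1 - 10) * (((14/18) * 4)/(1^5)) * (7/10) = -161/10 + 7 * sqrt(2)/2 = -11.15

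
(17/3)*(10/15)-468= -4178/9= -464.22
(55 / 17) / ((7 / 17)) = 55 / 7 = 7.86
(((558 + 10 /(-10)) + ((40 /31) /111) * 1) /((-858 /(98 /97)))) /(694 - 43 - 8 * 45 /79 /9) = -7419456667 /7358408022537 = -0.00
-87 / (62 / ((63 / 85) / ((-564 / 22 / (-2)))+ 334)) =-116106807 / 247690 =-468.76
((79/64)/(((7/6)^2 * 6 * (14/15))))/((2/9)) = 31995/43904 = 0.73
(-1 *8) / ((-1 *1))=8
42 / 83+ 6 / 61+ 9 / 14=88407 / 70882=1.25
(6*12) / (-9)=-8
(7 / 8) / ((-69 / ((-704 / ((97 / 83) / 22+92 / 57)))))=21371504 / 3990983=5.35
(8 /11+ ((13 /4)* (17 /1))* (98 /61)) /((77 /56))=480380 /7381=65.08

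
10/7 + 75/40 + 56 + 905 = 54001/56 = 964.30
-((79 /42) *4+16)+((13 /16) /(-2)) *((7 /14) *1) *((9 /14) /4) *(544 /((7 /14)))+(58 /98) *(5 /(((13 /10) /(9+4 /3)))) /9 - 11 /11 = -7901653 /137592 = -57.43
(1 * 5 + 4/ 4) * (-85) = -510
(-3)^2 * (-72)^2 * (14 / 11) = 653184 / 11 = 59380.36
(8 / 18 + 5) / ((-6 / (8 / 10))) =-98 / 135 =-0.73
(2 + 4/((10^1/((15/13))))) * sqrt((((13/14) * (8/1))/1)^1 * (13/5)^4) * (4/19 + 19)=60736 * sqrt(91)/665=871.25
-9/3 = -3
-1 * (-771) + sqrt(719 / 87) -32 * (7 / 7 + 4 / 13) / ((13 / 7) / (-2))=sqrt(62553) / 87 + 137915 / 169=818.94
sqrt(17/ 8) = sqrt(34)/ 4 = 1.46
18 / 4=9 / 2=4.50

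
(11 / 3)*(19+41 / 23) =5258 / 69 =76.20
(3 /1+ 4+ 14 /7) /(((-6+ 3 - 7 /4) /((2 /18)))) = -4 /19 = -0.21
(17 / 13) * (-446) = -583.23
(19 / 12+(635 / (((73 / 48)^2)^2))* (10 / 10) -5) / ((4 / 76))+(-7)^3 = 629543078785 / 340778892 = 1847.37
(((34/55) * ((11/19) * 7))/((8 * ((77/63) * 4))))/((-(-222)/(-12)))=-1071/309320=-0.00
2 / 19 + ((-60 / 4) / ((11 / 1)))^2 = 4517 / 2299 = 1.96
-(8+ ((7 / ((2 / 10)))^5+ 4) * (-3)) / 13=12120433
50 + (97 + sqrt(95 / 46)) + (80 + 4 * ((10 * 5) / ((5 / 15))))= sqrt(4370) / 46 + 827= 828.44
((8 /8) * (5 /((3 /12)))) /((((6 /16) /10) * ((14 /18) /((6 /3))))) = 9600 /7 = 1371.43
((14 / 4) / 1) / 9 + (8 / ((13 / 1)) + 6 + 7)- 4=10.00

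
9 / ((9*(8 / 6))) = 3 / 4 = 0.75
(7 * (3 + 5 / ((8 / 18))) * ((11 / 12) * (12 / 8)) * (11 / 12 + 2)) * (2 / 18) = 51205 / 1152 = 44.45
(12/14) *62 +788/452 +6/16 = 349693/6328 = 55.26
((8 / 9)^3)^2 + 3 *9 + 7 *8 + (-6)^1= 41183101 / 531441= 77.49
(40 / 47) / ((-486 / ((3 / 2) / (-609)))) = 10 / 2318463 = 0.00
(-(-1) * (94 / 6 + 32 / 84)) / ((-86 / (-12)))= 2.24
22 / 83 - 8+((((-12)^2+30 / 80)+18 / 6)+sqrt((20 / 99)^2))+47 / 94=9225527 / 65736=140.34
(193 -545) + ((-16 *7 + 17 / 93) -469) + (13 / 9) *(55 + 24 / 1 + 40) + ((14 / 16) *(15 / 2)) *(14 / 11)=-18477247 / 24552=-752.58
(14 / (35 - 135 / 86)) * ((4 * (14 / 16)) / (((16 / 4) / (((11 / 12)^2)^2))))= 30848587 / 119232000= 0.26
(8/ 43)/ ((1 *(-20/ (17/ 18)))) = -17/ 1935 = -0.01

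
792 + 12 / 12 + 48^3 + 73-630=110828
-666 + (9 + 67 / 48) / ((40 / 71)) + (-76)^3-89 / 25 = -4220420231 / 9600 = -439627.11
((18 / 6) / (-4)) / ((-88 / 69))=207 / 352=0.59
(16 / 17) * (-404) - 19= -6787 / 17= -399.24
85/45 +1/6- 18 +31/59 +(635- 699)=-84343/1062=-79.42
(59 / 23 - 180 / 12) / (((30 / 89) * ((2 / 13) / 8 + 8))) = -661804 / 143865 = -4.60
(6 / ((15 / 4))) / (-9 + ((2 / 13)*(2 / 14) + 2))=-728 / 3175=-0.23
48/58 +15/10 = 135/58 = 2.33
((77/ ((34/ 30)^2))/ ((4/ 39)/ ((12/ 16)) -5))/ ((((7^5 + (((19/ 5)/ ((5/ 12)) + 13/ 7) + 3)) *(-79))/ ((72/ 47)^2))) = 0.00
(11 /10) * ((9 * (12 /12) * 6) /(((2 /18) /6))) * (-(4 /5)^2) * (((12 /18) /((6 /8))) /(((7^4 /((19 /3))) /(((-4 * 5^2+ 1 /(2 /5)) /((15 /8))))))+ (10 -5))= -3005459424 /300125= -10014.03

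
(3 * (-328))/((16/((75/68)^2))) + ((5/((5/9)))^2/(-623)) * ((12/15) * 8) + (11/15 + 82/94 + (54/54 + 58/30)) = -288824950381/4061860320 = -71.11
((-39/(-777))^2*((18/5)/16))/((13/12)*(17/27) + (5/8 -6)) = -123201/1019966605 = -0.00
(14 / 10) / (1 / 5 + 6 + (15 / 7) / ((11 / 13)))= 539 / 3362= 0.16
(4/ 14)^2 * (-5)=-20/ 49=-0.41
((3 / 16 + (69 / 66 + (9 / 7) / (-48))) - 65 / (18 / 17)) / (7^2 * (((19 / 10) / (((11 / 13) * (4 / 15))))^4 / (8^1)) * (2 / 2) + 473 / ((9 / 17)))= -1819001417728 / 957703501042463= -0.00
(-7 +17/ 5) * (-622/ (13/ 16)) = 179136/ 65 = 2755.94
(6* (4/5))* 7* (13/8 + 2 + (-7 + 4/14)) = -519/5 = -103.80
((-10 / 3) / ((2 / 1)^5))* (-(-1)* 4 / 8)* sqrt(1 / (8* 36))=-0.00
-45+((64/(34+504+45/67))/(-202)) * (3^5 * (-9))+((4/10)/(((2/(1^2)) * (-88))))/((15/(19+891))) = -9590835691/218711460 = -43.85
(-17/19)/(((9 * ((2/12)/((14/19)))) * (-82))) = 238/44403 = 0.01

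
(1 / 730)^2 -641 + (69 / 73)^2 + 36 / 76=-6476347081 / 10125100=-639.63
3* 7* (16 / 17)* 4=1344 / 17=79.06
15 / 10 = 3 / 2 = 1.50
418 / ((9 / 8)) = 3344 / 9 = 371.56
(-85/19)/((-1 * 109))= 85/2071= 0.04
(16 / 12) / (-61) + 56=55.98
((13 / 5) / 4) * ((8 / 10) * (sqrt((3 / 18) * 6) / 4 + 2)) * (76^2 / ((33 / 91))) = 5124756 / 275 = 18635.48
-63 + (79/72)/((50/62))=-110951/1800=-61.64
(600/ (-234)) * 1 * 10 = -1000/ 39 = -25.64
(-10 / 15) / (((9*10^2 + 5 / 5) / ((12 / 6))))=-4 / 2703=-0.00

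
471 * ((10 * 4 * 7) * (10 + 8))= 2373840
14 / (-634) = -7 / 317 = -0.02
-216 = -216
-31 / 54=-0.57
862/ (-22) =-431/ 11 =-39.18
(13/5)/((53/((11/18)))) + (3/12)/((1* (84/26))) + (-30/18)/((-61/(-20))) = -3577321/8147160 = -0.44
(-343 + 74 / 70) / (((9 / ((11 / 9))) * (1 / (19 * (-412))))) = 1030540544 / 2835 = 363506.36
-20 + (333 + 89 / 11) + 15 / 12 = 14183 / 44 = 322.34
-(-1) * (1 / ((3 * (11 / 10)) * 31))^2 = 100 / 1046529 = 0.00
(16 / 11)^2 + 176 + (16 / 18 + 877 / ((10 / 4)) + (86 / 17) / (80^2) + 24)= 32808316907 / 59241600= 553.81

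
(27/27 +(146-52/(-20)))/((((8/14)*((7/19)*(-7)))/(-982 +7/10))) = 34865589/350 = 99615.97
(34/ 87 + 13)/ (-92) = -1165/ 8004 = -0.15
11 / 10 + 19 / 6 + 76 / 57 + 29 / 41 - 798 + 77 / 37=-5989204 / 7585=-789.61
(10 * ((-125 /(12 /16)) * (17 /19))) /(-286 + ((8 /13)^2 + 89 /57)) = 14365000 /2736349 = 5.25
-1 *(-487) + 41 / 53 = 25852 / 53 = 487.77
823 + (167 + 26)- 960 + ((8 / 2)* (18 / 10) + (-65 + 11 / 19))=-116 / 95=-1.22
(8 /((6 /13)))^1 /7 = 52 /21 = 2.48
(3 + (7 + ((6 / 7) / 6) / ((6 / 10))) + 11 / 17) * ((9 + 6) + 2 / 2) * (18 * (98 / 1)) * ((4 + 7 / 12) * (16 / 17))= 1325273.91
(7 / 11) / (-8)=-7 / 88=-0.08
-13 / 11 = -1.18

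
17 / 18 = 0.94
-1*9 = -9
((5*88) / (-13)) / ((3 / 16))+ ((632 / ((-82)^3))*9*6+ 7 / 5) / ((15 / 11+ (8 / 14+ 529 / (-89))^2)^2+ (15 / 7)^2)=-40604435986019336261825357 / 224941163037323460175695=-180.51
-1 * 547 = -547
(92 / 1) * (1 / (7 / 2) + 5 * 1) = 486.29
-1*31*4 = -124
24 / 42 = 4 / 7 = 0.57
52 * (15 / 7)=111.43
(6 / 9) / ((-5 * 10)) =-1 / 75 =-0.01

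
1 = 1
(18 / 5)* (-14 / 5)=-252 / 25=-10.08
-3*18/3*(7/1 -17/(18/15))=129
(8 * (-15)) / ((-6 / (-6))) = -120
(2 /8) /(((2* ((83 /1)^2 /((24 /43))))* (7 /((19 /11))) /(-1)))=-57 /22809479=-0.00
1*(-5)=-5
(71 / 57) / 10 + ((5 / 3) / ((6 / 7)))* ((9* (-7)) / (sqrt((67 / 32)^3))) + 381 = 217241 / 570 - 15680* sqrt(134) / 4489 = 340.69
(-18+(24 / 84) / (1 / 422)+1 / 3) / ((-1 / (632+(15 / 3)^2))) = -473259 / 7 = -67608.43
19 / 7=2.71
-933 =-933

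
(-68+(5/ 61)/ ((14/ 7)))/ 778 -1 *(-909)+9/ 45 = 431446681/ 474580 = 909.11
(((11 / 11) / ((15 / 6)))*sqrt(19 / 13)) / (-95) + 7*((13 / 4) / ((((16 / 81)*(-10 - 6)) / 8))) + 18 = -5067 / 128 - 2*sqrt(247) / 6175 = -39.59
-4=-4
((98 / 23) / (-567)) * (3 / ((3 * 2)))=-7 / 1863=-0.00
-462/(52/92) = -10626/13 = -817.38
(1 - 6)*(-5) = 25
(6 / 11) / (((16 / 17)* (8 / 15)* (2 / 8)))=765 / 176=4.35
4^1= 4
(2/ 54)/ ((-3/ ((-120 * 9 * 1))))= 40/ 3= 13.33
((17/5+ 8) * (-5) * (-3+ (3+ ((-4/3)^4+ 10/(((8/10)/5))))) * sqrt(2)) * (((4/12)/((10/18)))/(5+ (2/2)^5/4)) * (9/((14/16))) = -3233648 * sqrt(2)/735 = -6221.86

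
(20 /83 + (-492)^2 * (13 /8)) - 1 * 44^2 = 32487714 /83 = 391418.24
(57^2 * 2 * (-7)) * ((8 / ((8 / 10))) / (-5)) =90972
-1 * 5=-5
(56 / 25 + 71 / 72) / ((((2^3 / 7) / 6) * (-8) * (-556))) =40649 / 10675200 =0.00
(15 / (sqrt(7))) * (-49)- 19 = -105 * sqrt(7)- 19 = -296.80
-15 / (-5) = 3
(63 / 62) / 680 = 63 / 42160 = 0.00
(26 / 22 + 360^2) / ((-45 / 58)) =-82685554 / 495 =-167041.52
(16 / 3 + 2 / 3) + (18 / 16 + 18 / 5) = 429 / 40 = 10.72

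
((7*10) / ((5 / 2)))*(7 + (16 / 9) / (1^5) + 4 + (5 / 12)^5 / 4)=89048435 / 248832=357.87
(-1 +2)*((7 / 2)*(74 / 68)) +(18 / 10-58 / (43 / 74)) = -1377279 / 14620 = -94.21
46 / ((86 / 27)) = 621 / 43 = 14.44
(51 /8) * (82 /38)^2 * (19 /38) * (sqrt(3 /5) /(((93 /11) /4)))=314347 * sqrt(15) /223820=5.44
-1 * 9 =-9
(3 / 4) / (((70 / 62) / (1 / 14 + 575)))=748743 / 1960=382.01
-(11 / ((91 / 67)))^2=-543169 / 8281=-65.59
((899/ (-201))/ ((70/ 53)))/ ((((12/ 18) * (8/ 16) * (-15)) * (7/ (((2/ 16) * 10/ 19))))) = 47647/ 7485240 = 0.01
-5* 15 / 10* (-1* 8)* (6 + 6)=720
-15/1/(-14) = 15/14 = 1.07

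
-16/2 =-8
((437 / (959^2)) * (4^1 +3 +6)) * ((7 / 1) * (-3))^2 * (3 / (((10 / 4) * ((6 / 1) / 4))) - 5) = -1073709 / 93845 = -11.44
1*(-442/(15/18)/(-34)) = 78/5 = 15.60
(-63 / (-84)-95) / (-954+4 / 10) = 1885 / 19072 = 0.10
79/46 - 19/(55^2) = 238101/139150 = 1.71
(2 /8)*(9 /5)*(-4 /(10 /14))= -63 /25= -2.52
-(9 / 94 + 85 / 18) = -2038 / 423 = -4.82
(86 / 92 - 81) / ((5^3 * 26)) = -3683 / 149500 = -0.02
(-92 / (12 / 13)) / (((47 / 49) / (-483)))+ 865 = 2399466 / 47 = 51052.47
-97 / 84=-1.15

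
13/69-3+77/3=1577/69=22.86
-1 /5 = -0.20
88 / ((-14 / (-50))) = 2200 / 7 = 314.29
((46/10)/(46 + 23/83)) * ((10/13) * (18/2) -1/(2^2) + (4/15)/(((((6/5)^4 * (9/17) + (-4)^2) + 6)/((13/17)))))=816636917/1229524140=0.66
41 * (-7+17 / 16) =-243.44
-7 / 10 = -0.70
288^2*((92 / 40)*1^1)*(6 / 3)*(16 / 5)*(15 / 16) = 5723136 / 5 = 1144627.20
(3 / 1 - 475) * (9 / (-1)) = 4248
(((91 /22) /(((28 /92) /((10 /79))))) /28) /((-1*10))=-299 /48664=-0.01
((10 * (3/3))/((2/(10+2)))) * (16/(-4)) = -240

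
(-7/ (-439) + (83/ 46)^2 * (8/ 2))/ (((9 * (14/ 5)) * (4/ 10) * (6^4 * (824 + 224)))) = 0.00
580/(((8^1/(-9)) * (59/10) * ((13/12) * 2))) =-51.04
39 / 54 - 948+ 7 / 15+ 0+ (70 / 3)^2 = -402.37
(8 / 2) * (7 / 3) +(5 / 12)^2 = 1369 / 144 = 9.51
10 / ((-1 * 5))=-2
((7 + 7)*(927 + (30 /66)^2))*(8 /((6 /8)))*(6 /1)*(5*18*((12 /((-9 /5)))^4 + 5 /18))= 147714480355.56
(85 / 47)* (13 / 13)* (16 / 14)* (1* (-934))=-1930.46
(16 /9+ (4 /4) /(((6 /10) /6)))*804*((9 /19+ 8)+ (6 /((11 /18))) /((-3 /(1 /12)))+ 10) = 36021344 /209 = 172350.93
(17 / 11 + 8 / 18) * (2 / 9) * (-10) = -3940 / 891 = -4.42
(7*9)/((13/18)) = 1134/13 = 87.23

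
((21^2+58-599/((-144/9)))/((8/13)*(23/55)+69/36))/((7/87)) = 1601716545/522284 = 3066.75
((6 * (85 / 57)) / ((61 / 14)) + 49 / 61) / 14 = 473 / 2318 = 0.20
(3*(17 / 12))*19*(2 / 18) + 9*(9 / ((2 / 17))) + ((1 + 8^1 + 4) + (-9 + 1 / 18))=25255 / 36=701.53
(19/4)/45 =19/180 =0.11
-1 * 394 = -394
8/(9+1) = 0.80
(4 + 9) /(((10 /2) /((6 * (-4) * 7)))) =-2184 /5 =-436.80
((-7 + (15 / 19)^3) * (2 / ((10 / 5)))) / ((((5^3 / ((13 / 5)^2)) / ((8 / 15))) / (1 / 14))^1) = -30175288 / 2250609375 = -0.01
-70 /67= -1.04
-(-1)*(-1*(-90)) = 90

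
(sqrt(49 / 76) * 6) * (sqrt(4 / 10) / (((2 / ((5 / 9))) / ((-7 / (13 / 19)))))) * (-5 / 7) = 35 * sqrt(190) / 78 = 6.19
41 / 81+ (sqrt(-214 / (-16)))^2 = 8995 / 648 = 13.88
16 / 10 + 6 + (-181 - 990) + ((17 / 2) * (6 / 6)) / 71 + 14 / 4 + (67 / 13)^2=-67987423 / 59995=-1133.22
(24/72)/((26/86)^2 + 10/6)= 1849/9752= 0.19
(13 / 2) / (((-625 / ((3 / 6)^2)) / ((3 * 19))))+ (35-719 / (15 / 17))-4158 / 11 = -17370223 / 15000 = -1158.01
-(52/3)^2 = -2704/9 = -300.44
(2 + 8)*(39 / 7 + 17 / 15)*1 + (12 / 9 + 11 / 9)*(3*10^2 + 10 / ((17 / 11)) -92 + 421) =603697 / 357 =1691.03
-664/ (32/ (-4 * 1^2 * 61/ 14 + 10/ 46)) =229993/ 644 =357.13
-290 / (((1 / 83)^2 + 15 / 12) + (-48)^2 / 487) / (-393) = 3891733880 / 31544414991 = 0.12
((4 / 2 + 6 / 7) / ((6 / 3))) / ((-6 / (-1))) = 5 / 21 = 0.24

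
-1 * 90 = -90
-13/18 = -0.72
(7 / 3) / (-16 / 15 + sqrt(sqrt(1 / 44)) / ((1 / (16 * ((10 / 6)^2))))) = 4455 / 139506892 + 16875 * 11^(3 / 4) * sqrt(2) / 279013784 + 703125 * sqrt(11) / 279013784 + 29296875 * 11^(1 / 4) * sqrt(2) / 558027568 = 0.14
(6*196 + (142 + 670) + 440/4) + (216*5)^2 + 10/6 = 3505499/3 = 1168499.67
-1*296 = -296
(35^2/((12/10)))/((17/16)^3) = 851.08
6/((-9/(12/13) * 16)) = -1/26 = -0.04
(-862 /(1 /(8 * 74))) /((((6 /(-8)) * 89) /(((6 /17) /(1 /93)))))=379666176 /1513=250936.01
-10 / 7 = -1.43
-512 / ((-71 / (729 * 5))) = 1866240 / 71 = 26285.07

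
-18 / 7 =-2.57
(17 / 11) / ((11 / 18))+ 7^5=2033953 / 121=16809.53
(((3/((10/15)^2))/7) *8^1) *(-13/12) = -117/14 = -8.36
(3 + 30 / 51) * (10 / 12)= 2.99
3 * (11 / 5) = 33 / 5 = 6.60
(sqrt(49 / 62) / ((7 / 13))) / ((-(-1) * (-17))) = -13 * sqrt(62) / 1054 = -0.10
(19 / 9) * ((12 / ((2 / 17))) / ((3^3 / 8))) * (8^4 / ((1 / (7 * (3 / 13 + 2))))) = 4297129984 / 1053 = 4080845.19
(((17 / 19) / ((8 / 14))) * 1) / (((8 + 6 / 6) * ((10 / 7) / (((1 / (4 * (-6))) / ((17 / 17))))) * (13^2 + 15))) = -833 / 30205440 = -0.00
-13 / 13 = -1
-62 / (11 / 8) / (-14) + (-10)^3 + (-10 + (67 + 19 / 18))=-1301071 / 1386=-938.72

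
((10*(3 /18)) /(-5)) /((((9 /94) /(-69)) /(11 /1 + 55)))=47564 /3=15854.67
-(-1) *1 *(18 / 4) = 9 / 2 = 4.50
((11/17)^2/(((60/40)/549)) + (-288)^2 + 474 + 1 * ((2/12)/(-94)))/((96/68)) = 13621777343/230112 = 59196.29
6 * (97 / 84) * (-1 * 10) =-485 / 7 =-69.29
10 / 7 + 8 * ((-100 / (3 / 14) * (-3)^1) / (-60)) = -3890 / 21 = -185.24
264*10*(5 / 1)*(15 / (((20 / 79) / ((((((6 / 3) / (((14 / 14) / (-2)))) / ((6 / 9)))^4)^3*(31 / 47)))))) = 52776305414553600 / 47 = 1122900115203268.09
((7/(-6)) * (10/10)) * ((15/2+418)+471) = -12551/12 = -1045.92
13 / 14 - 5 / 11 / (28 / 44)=3 / 14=0.21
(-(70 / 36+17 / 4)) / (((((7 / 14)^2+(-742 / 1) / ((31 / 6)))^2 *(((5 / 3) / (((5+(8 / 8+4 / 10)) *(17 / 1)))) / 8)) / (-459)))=570779753472 / 7900543225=72.25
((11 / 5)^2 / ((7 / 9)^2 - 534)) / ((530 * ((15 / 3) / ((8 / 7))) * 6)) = -6534 / 10018159375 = -0.00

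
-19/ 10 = -1.90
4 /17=0.24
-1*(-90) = 90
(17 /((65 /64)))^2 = 280.18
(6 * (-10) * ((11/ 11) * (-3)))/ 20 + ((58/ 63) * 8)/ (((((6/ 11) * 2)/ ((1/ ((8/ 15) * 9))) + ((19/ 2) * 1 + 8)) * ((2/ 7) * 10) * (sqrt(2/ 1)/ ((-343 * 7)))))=9 - 3063676 * sqrt(2)/ 22509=-183.49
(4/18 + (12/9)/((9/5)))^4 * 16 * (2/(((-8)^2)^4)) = 28561/17414258688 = 0.00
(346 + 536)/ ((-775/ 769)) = -678258/ 775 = -875.17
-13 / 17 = -0.76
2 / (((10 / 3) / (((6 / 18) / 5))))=1 / 25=0.04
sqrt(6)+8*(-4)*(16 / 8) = -64+sqrt(6) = -61.55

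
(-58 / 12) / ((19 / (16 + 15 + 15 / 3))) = -174 / 19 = -9.16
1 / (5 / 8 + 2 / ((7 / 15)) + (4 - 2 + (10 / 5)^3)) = 56 / 835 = 0.07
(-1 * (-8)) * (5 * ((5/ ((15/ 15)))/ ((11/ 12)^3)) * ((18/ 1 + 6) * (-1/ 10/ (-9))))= 92160/ 1331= 69.24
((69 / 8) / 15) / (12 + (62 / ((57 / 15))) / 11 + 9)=4807 / 187960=0.03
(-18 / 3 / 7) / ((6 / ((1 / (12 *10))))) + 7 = 5879 / 840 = 7.00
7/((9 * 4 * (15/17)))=0.22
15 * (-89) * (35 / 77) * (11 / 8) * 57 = -380475 / 8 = -47559.38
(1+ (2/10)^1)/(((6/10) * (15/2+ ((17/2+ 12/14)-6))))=0.18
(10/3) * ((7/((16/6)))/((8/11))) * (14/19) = 2695/304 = 8.87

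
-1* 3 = -3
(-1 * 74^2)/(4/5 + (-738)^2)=-6845/680806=-0.01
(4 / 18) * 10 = 20 / 9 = 2.22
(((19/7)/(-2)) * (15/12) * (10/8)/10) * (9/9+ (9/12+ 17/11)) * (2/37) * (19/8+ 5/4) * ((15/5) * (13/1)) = -15579525/2917376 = -5.34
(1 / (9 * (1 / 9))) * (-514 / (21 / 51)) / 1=-8738 / 7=-1248.29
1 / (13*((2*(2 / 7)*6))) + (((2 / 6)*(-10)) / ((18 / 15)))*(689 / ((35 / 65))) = -23288053 / 6552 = -3554.34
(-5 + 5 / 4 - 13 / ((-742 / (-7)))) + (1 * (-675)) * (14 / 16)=-252067 / 424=-594.50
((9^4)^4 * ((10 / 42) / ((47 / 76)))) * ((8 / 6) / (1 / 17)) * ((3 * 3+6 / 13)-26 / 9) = 454583827800831832560 / 4277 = 106285674024042981.66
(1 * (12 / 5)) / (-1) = -12 / 5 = -2.40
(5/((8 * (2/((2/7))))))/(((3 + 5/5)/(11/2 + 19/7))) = 575/3136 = 0.18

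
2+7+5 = 14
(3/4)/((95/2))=3/190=0.02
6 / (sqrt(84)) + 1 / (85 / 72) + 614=sqrt(21) / 7 + 52262 / 85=615.50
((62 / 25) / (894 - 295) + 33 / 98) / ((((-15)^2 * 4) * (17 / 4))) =500251 / 5613378750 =0.00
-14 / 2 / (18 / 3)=-7 / 6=-1.17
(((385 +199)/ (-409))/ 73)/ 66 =-4/ 13497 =-0.00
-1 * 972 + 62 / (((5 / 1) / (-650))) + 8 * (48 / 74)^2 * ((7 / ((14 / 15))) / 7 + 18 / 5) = -432014872 / 47915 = -9016.28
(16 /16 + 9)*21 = 210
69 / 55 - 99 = -5376 / 55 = -97.75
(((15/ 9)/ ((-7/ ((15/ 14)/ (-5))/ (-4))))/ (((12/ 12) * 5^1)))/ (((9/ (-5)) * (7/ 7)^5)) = 0.02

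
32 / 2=16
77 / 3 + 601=1880 / 3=626.67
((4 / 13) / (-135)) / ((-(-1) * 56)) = -1 / 24570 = -0.00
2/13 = 0.15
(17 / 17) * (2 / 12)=1 / 6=0.17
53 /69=0.77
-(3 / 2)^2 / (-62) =9 / 248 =0.04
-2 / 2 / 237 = -1 / 237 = -0.00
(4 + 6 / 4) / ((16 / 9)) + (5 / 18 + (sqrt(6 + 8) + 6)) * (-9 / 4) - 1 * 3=-449 / 32 - 9 * sqrt(14) / 4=-22.45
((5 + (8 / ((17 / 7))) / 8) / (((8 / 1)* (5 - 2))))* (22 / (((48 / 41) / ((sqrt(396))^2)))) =114103 / 68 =1677.99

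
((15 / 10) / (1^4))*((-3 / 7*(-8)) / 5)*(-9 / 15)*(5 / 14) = -0.22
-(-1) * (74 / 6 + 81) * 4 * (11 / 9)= 12320 / 27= 456.30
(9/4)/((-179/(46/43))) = -207/15394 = -0.01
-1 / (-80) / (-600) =-0.00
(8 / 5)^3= 512 / 125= 4.10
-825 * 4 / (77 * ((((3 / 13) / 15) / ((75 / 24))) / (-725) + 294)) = -176718750 / 1212290597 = -0.15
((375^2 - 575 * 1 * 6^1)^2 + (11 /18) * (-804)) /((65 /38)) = 2145135735238 /195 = 11000696078.14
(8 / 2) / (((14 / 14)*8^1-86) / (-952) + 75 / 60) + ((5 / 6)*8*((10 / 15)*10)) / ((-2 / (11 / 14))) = -14.46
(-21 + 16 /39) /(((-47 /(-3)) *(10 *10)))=-803 /61100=-0.01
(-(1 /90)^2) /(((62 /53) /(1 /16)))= -53 /8035200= -0.00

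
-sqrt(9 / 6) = -sqrt(6) / 2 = -1.22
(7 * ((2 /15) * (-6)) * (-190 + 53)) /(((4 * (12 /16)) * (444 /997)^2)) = 953254631 /739260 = 1289.47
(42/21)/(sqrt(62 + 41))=2* sqrt(103)/103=0.20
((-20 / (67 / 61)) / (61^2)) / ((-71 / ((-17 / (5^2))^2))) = 1156 / 36272125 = 0.00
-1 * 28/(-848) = 7/212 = 0.03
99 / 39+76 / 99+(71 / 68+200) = 17883917 / 87516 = 204.35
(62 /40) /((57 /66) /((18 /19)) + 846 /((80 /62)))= 3069 /1299992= 0.00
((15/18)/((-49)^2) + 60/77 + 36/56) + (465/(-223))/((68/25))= 787944667/1201489212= 0.66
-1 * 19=-19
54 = 54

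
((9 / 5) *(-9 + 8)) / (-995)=9 / 4975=0.00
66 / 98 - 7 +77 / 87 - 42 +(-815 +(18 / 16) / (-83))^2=1248389580279815 / 1879539648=664199.65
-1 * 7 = -7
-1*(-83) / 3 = 83 / 3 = 27.67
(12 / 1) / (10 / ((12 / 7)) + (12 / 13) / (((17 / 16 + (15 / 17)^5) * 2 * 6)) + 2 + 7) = 33965164584 / 42121023605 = 0.81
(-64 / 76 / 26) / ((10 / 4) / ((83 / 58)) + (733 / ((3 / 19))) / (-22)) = 43824 / 283153637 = 0.00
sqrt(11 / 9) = sqrt(11) / 3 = 1.11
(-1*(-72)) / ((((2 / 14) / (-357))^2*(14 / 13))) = 417522924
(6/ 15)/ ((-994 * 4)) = -1/ 9940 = -0.00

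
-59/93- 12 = -12.63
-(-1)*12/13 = 12/13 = 0.92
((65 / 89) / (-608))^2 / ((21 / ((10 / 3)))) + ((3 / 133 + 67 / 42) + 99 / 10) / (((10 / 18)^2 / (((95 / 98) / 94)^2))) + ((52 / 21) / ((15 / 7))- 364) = -295835357493521213197 / 815331743553815040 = -362.84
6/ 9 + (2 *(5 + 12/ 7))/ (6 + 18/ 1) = 103/ 84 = 1.23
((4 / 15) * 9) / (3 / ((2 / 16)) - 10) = 6 / 35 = 0.17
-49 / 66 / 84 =-7 / 792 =-0.01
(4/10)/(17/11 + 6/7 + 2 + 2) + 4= 4.06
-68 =-68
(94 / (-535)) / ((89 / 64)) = -6016 / 47615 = -0.13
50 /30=5 /3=1.67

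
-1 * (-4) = 4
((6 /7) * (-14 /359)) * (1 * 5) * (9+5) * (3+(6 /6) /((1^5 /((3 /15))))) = -2688 /359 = -7.49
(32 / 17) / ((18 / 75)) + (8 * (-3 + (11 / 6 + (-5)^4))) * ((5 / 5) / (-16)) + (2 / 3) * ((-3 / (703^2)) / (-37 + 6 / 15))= -1870032986539 / 6149936796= -304.07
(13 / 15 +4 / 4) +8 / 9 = 124 / 45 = 2.76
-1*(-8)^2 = -64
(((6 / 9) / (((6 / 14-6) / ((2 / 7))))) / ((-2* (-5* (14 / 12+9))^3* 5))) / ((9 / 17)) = -0.00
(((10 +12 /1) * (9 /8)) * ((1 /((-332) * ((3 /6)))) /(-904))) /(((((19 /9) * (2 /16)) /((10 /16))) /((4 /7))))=4455 /19958512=0.00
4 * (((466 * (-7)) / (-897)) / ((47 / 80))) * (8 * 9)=25052160 / 14053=1782.69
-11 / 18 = -0.61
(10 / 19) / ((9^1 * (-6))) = -5 / 513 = -0.01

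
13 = 13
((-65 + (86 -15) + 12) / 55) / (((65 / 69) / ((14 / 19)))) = 17388 / 67925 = 0.26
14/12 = 1.17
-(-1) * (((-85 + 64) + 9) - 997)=-1009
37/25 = 1.48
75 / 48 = 25 / 16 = 1.56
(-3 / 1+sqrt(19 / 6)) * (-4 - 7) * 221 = 7293 - 2431 * sqrt(114) / 6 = 2967.00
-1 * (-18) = 18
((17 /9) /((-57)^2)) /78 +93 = 212114231 /2280798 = 93.00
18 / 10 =9 / 5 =1.80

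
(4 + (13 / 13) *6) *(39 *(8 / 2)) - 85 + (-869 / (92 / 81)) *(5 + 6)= -638579 / 92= -6941.08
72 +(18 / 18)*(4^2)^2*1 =328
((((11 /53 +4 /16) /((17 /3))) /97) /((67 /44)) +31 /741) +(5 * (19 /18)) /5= 294677311 /268391682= 1.10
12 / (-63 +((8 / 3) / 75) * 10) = -540 / 2819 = -0.19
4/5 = 0.80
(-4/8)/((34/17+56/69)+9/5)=-345/3182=-0.11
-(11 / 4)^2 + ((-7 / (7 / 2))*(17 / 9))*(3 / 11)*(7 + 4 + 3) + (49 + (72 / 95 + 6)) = 1693961 / 50160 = 33.77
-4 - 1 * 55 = -59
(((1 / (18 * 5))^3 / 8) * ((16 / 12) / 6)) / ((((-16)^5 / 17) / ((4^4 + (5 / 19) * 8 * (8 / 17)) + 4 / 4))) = -9259 / 58095304704000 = -0.00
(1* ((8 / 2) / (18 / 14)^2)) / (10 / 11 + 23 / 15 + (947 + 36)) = 5390 / 2195073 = 0.00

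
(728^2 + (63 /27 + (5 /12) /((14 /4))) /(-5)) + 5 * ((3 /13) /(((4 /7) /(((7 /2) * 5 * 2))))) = 530054.18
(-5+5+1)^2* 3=3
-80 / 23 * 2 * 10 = -1600 / 23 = -69.57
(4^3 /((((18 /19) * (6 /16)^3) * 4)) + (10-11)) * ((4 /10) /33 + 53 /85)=138326923 /681615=202.94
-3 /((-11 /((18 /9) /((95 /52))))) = 312 /1045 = 0.30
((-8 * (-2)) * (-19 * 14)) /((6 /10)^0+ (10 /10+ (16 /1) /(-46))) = -2576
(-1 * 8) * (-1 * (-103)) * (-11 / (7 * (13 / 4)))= 36256 / 91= 398.42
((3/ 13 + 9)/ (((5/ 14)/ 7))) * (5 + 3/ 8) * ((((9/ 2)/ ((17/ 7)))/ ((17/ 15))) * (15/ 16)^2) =1344002625/ 961792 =1397.39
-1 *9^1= -9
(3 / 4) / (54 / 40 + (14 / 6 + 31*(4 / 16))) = 45 / 686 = 0.07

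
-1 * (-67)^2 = -4489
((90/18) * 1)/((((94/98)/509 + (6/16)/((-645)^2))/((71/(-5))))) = -1964537723400/52166741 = -37658.82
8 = 8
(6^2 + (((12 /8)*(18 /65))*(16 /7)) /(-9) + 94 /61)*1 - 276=-6621358 /27755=-238.56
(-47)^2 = 2209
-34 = -34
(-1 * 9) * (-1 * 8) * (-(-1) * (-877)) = -63144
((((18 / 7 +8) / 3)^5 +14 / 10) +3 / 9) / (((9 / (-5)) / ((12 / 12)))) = -11130428662 / 36756909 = -302.81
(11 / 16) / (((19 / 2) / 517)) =5687 / 152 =37.41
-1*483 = -483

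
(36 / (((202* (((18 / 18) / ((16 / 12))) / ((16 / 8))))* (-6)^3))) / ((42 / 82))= -82 / 19089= -0.00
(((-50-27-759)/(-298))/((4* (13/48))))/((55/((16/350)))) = 3648/1694875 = 0.00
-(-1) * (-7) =-7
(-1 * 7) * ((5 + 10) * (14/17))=-1470/17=-86.47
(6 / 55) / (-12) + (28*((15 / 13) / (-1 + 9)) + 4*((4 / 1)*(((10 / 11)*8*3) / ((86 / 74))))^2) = 328092900659 / 14542385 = 22561.15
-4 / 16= -1 / 4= -0.25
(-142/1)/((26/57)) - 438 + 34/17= -9715/13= -747.31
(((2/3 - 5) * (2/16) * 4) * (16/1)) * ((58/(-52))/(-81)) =-116/243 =-0.48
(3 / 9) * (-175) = -175 / 3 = -58.33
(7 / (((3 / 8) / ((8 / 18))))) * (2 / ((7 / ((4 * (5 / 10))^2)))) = 256 / 27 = 9.48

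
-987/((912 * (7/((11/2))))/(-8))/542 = 517/41192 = 0.01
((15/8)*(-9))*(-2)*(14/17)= 27.79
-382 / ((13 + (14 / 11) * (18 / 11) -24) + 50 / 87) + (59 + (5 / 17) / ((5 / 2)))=156624453 / 1492991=104.91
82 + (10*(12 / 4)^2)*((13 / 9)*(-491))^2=407427628 / 9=45269736.44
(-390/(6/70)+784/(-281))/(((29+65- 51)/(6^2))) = -46056024/12083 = -3811.64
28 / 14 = 2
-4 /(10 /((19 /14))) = -19 /35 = -0.54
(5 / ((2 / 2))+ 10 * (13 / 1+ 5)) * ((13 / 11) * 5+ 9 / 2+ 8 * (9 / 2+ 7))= 416805 / 22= 18945.68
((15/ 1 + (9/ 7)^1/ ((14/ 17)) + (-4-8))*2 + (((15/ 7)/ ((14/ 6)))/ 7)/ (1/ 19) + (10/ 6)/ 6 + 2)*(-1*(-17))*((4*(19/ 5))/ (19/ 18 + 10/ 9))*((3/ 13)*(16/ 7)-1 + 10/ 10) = 354628160/ 405769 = 873.97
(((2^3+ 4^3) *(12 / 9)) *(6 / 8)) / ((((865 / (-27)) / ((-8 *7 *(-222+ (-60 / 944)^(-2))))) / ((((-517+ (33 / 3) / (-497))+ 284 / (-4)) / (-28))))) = 725436545184 / 10747625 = 67497.38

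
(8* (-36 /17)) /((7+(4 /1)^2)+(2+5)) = -48 /85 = -0.56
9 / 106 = 0.08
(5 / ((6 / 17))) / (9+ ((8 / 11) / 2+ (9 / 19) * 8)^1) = 17765 / 16494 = 1.08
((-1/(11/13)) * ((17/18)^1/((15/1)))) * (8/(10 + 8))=-442/13365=-0.03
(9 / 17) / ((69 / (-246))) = -738 / 391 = -1.89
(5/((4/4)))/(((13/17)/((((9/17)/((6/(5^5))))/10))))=180.29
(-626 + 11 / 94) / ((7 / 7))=-625.88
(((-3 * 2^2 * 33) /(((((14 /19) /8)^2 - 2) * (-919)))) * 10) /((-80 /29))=8291448 /10571257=0.78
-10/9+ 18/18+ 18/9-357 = -3196/9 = -355.11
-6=-6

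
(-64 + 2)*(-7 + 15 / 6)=279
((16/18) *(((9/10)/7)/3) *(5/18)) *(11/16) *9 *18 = 33/28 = 1.18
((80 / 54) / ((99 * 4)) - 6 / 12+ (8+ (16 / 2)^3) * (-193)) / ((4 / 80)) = -5365272130 / 2673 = -2007209.93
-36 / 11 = -3.27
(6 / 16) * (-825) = -2475 / 8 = -309.38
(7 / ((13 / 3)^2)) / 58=0.01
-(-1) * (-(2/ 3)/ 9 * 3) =-2/ 9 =-0.22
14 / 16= 7 / 8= 0.88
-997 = -997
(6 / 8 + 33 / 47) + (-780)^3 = -89215775727 / 188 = -474551998.55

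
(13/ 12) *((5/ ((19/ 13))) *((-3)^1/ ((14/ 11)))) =-9295/ 1064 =-8.74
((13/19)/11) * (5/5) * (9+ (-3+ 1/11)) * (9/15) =2613/11495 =0.23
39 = 39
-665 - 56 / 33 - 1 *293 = -31670 / 33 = -959.70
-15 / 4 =-3.75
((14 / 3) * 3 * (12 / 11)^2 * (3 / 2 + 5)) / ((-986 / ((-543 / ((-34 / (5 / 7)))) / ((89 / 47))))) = -0.66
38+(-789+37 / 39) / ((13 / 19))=-564680 / 507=-1113.77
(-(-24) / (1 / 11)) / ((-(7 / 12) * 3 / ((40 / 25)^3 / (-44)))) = 12288 / 875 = 14.04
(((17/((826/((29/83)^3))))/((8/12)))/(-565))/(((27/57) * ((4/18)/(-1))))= 23632941/1067389100120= 0.00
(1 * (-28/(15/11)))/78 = -154/585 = -0.26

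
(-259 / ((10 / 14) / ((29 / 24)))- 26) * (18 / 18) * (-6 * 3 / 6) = 55697 / 40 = 1392.42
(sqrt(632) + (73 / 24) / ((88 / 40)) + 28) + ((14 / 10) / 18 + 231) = 2 * sqrt(158) + 1031423 / 3960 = 285.60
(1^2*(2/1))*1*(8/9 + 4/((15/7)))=248/45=5.51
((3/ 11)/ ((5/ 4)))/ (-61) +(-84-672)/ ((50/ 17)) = -4311906/ 16775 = -257.04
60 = 60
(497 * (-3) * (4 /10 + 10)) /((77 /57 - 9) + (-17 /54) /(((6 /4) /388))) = 29830437 /171370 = 174.07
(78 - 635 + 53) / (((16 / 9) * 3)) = -189 / 2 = -94.50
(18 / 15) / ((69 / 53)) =106 / 115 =0.92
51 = 51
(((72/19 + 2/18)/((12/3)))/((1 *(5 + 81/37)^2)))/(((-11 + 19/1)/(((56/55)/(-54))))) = -913123/20534199840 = -0.00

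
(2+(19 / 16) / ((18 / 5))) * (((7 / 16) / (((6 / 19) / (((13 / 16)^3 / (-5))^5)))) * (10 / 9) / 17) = -4567982650256501426951 / 1524069995369883154513920000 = -0.00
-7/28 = -0.25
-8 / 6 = -4 / 3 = -1.33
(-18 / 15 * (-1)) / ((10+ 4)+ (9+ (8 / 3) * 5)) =18 / 545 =0.03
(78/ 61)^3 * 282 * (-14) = -1873531296/ 226981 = -8254.13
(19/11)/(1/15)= 285/11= 25.91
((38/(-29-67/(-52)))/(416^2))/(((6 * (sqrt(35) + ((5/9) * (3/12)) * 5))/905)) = 257925/10726665664-92853 * sqrt(35)/2681666416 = -0.00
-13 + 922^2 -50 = 850021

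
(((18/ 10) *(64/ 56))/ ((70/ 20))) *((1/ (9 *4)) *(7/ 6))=2/ 105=0.02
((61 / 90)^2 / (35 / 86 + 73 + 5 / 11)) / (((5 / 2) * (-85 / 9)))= -1760033 / 6681605625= -0.00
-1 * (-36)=36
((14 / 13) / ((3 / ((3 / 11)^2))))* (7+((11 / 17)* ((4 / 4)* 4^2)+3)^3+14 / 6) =493203382 / 7728149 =63.82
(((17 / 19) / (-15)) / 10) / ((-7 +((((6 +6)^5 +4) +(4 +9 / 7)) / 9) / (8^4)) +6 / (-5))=731136 / 177699685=0.00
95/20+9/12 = 11/2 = 5.50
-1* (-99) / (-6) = -33 / 2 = -16.50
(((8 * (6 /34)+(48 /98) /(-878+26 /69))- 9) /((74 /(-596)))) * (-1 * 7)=-28518795786 /66657017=-427.84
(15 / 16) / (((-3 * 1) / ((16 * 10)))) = -50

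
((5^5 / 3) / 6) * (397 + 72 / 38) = 23684375 / 342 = 69252.56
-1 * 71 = -71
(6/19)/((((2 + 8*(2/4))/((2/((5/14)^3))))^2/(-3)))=-15059072/296875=-50.73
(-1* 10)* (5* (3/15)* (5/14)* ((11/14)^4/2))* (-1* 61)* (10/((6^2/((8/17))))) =111637625/20571768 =5.43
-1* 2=-2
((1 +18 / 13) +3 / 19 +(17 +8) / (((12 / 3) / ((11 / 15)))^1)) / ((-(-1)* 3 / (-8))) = -42242 / 2223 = -19.00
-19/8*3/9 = -19/24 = -0.79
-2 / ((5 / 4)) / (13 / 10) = -16 / 13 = -1.23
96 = 96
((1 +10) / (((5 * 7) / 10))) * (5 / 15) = 22 / 21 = 1.05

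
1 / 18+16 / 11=299 / 198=1.51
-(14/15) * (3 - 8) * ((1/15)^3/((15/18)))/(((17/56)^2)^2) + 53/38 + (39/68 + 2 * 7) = 1731379545613/107115682500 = 16.16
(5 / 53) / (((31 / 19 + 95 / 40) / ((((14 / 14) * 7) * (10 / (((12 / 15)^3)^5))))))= 14495849609375 / 309438971904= 46.85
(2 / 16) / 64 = 1 / 512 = 0.00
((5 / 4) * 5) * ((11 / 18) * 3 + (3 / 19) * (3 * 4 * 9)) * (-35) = -1883875 / 456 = -4131.30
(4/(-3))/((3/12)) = -16/3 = -5.33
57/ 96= 0.59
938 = 938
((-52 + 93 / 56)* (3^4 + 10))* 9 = -329823 / 8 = -41227.88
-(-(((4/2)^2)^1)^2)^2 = -256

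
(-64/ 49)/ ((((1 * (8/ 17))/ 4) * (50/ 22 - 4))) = 5984/ 931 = 6.43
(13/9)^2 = 169/81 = 2.09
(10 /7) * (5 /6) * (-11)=-275 /21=-13.10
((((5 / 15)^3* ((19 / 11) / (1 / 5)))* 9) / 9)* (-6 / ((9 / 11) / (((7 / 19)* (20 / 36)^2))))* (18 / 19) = -3500 / 13851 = -0.25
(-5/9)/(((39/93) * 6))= -155/702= -0.22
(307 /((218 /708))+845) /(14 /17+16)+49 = 158.49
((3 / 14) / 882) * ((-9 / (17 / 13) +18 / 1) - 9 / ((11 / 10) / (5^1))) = -1857 / 256564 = -0.01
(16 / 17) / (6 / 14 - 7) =-56 / 391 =-0.14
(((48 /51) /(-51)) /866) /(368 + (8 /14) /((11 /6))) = -0.00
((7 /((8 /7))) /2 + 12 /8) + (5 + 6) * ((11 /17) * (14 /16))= 2935 /272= 10.79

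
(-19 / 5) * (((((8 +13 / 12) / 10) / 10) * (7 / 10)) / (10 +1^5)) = -14497 / 660000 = -0.02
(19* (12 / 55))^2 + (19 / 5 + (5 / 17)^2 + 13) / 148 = 2238222253 / 129385300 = 17.30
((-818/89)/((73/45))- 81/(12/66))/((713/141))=-35939349/402814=-89.22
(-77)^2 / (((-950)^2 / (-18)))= -53361 / 451250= -0.12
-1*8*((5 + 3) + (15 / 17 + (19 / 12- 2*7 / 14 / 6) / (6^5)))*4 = -14090401 / 49572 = -284.24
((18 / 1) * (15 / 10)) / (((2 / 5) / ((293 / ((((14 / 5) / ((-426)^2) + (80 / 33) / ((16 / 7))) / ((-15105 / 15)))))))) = -99392303481075 / 5293127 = -18777615.48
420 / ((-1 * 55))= -84 / 11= -7.64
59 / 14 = 4.21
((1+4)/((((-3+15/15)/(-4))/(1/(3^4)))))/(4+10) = 5/567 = 0.01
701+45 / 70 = 9823 / 14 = 701.64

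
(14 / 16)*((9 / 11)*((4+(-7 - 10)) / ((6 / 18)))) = -2457 / 88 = -27.92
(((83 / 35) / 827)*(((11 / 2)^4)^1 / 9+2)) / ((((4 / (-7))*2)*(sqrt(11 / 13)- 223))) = 1239107*sqrt(143) / 3079453720320+3592171193 / 3079453720320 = 0.00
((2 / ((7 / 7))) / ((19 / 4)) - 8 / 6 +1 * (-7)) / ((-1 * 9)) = 451 / 513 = 0.88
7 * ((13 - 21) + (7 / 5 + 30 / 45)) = -623 / 15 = -41.53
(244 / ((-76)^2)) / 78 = 61 / 112632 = 0.00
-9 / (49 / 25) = -4.59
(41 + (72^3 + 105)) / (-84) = -26671 / 6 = -4445.17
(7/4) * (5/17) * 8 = 4.12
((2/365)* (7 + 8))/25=6/1825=0.00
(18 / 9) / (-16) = -1 / 8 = -0.12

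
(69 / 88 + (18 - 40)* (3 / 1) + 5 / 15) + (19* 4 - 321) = -81809 / 264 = -309.88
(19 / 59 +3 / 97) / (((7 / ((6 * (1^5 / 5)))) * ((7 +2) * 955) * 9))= 808 / 1032972885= 0.00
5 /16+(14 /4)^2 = 12.56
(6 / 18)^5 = 1 / 243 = 0.00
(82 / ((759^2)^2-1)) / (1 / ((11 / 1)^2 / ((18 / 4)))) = 4961 / 746705966760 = 0.00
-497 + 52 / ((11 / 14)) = -4739 / 11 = -430.82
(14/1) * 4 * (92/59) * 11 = 56672/59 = 960.54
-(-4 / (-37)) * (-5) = 20 / 37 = 0.54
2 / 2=1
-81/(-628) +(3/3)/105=9133/65940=0.14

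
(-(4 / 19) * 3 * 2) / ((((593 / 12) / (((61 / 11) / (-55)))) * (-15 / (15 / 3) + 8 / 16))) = -35136 / 34082675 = -0.00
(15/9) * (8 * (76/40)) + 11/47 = 3605/141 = 25.57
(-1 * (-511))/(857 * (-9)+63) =-511/7650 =-0.07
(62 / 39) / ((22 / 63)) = 4.55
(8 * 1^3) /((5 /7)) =56 /5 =11.20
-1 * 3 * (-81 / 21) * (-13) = -1053 / 7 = -150.43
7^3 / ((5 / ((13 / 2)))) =4459 / 10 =445.90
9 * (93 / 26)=837 / 26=32.19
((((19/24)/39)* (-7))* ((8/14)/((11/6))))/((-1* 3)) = 19/1287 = 0.01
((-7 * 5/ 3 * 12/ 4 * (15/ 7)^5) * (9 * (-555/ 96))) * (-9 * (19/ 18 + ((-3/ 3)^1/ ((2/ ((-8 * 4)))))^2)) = -190356584.11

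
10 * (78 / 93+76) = 23820 / 31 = 768.39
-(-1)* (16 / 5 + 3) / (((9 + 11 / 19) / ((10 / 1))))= 589 / 91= 6.47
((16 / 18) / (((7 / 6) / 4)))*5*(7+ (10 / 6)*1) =8320 / 63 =132.06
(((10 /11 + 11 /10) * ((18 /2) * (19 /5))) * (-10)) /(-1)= 687.11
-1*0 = 0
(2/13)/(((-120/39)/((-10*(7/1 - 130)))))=-61.50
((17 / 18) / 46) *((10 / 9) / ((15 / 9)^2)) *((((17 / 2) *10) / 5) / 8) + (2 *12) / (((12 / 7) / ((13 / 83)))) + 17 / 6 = 6932267 / 1374480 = 5.04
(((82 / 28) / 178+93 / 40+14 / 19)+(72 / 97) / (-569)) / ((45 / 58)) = 777299702609 / 195995862300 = 3.97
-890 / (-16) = 445 / 8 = 55.62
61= 61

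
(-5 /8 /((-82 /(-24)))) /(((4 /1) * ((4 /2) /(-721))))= 10815 /656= 16.49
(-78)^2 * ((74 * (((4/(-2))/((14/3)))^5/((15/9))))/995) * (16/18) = -291739968/83614825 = -3.49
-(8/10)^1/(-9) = 4/45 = 0.09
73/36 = 2.03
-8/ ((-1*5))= 8/ 5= 1.60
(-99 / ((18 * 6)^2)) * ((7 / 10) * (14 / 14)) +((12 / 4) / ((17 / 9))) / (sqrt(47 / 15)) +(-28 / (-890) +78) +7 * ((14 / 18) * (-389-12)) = -485643617 / 230688 +27 * sqrt(705) / 799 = -2104.30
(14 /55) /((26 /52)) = 28 /55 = 0.51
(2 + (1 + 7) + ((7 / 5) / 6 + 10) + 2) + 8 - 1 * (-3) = 997 / 30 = 33.23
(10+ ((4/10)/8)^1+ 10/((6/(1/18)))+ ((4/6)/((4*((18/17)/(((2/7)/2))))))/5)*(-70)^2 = 1342460/27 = 49720.74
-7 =-7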